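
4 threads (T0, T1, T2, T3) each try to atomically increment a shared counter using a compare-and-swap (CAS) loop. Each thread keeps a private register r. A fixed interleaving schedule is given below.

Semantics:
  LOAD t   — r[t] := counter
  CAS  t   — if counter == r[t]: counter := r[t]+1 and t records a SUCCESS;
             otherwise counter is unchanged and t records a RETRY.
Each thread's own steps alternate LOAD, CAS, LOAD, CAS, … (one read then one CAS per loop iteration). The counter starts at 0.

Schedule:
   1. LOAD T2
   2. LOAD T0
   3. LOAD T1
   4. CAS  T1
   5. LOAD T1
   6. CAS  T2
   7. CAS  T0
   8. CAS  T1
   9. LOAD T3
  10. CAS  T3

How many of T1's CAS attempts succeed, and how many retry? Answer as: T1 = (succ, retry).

T1 = (2, 0)

[1] T2.load  rd  (counter 0, T2.r 0)
[2] T0.load  rd  (counter 0, T0.r 0)
[3] T1.load  rd  (counter 0, T1.r 0)
[4] T1.cas  hit  (counter 1, T1.r 0)
[5] T1.load  rd  (counter 1, T1.r 1)
[6] T2.cas  miss  (counter 1, T2.r 0)
[7] T0.cas  miss  (counter 1, T0.r 0)
[8] T1.cas  hit  (counter 2, T1.r 1)
[9] T3.load  rd  (counter 2, T3.r 2)
[10] T3.cas  hit  (counter 3, T3.r 2)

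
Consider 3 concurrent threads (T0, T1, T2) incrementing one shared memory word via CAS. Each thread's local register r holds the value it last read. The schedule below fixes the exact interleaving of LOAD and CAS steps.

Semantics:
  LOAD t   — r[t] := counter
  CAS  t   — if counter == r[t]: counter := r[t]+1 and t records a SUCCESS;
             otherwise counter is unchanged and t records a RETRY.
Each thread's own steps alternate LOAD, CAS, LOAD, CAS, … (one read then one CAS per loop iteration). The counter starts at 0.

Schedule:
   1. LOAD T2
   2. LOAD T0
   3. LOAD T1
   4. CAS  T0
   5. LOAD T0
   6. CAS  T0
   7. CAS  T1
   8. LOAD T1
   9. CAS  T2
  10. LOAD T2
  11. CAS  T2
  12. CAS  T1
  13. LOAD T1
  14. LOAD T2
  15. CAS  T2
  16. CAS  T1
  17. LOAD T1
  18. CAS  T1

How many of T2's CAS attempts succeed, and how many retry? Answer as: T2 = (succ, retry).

1. LOAD T2 → mem=0 r[T2]=0 [LOAD]
2. LOAD T0 → mem=0 r[T0]=0 [LOAD]
3. LOAD T1 → mem=0 r[T1]=0 [LOAD]
4. CAS T0 → mem=1 r[T0]=0 [OK]
5. LOAD T0 → mem=1 r[T0]=1 [LOAD]
6. CAS T0 → mem=2 r[T0]=1 [OK]
7. CAS T1 → mem=2 r[T1]=0 [RETRY]
8. LOAD T1 → mem=2 r[T1]=2 [LOAD]
9. CAS T2 → mem=2 r[T2]=0 [RETRY]
10. LOAD T2 → mem=2 r[T2]=2 [LOAD]
11. CAS T2 → mem=3 r[T2]=2 [OK]
12. CAS T1 → mem=3 r[T1]=2 [RETRY]
13. LOAD T1 → mem=3 r[T1]=3 [LOAD]
14. LOAD T2 → mem=3 r[T2]=3 [LOAD]
15. CAS T2 → mem=4 r[T2]=3 [OK]
16. CAS T1 → mem=4 r[T1]=3 [RETRY]
17. LOAD T1 → mem=4 r[T1]=4 [LOAD]
18. CAS T1 → mem=5 r[T1]=4 [OK]

T2 = (2, 1)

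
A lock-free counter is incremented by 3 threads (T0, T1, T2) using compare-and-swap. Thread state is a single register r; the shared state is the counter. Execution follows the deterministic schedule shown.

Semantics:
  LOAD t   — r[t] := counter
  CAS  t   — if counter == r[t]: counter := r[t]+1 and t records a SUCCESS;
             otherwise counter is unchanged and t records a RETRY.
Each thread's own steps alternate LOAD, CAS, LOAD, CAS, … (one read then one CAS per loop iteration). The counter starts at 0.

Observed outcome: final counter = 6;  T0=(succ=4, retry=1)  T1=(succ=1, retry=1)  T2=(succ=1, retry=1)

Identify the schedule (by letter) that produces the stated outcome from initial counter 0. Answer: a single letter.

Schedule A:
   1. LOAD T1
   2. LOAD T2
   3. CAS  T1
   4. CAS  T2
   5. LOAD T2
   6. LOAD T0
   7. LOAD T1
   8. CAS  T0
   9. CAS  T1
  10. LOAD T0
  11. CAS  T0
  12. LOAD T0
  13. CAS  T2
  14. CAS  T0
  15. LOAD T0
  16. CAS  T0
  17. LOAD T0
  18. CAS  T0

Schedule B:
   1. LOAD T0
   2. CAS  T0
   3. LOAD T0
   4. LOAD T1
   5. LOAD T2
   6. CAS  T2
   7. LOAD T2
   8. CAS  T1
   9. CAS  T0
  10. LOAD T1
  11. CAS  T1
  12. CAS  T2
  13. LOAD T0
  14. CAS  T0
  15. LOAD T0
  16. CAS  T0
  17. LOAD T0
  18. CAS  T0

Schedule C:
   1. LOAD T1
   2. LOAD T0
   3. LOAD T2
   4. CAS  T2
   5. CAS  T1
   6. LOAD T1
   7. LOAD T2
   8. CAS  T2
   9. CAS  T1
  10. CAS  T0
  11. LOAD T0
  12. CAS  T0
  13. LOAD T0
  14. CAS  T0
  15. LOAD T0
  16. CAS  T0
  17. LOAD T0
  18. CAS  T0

B

Simulating candidate B:
T0 LOAD — after: cnt=0, r=0 — load
T0 CAS — after: cnt=1, r=0 — ok
T0 LOAD — after: cnt=1, r=1 — load
T1 LOAD — after: cnt=1, r=1 — load
T2 LOAD — after: cnt=1, r=1 — load
T2 CAS — after: cnt=2, r=1 — ok
T2 LOAD — after: cnt=2, r=2 — load
T1 CAS — after: cnt=2, r=1 — retry
T0 CAS — after: cnt=2, r=1 — retry
T1 LOAD — after: cnt=2, r=2 — load
T1 CAS — after: cnt=3, r=2 — ok
T2 CAS — after: cnt=3, r=2 — retry
T0 LOAD — after: cnt=3, r=3 — load
T0 CAS — after: cnt=4, r=3 — ok
T0 LOAD — after: cnt=4, r=4 — load
T0 CAS — after: cnt=5, r=4 — ok
T0 LOAD — after: cnt=5, r=5 — load
T0 CAS — after: cnt=6, r=5 — ok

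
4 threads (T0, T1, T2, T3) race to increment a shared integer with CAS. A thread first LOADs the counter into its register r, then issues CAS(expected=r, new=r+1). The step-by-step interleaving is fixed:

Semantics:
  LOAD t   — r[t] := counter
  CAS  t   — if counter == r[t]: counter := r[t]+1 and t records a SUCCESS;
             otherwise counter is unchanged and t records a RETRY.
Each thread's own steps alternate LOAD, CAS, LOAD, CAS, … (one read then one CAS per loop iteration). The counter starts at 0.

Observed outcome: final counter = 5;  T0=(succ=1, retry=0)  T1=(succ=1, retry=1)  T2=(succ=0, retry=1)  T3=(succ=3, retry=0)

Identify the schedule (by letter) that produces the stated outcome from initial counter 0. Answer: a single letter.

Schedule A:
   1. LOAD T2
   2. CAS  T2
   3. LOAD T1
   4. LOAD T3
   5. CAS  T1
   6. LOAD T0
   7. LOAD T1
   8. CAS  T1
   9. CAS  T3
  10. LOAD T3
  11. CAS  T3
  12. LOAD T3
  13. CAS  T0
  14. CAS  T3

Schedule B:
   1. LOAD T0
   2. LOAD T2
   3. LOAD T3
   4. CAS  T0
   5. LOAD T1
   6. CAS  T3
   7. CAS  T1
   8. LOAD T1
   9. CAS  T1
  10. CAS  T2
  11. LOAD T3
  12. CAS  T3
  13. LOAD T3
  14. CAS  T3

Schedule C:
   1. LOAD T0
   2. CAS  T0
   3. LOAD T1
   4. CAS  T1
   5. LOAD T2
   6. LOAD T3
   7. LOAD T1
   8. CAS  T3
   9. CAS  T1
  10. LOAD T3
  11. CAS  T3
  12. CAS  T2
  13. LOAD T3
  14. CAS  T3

Tracing schedule C:
[1] T0.load  rd  (counter 0, T0.r 0)
[2] T0.cas  hit  (counter 1, T0.r 0)
[3] T1.load  rd  (counter 1, T1.r 1)
[4] T1.cas  hit  (counter 2, T1.r 1)
[5] T2.load  rd  (counter 2, T2.r 2)
[6] T3.load  rd  (counter 2, T3.r 2)
[7] T1.load  rd  (counter 2, T1.r 2)
[8] T3.cas  hit  (counter 3, T3.r 2)
[9] T1.cas  miss  (counter 3, T1.r 2)
[10] T3.load  rd  (counter 3, T3.r 3)
[11] T3.cas  hit  (counter 4, T3.r 3)
[12] T2.cas  miss  (counter 4, T2.r 2)
[13] T3.load  rd  (counter 4, T3.r 4)
[14] T3.cas  hit  (counter 5, T3.r 4)

C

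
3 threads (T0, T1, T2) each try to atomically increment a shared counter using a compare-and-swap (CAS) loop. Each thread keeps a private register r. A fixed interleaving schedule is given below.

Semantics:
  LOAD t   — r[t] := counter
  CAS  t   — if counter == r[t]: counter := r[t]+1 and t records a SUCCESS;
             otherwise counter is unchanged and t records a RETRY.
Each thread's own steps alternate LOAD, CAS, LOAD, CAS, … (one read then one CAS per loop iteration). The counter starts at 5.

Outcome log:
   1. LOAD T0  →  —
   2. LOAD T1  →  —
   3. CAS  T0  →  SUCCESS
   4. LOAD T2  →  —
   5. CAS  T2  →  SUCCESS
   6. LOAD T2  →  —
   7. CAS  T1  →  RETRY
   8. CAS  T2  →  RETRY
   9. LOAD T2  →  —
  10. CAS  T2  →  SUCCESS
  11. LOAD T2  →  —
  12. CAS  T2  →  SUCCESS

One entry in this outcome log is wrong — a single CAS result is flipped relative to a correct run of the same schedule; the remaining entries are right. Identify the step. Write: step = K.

Correct run:
step 1: T0 LOAD ⇒ load; ctr=5 reg=5
step 2: T1 LOAD ⇒ load; ctr=5 reg=5
step 3: T0 CAS ⇒ ok; ctr=6 reg=5
step 4: T2 LOAD ⇒ load; ctr=6 reg=6
step 5: T2 CAS ⇒ ok; ctr=7 reg=6
step 6: T2 LOAD ⇒ load; ctr=7 reg=7
step 7: T1 CAS ⇒ retry; ctr=7 reg=5
step 8: T2 CAS ⇒ ok; ctr=8 reg=7
step 9: T2 LOAD ⇒ load; ctr=8 reg=8
step 10: T2 CAS ⇒ ok; ctr=9 reg=8
step 11: T2 LOAD ⇒ load; ctr=9 reg=9
step 12: T2 CAS ⇒ ok; ctr=10 reg=9
Log disagrees first at step 8.

step = 8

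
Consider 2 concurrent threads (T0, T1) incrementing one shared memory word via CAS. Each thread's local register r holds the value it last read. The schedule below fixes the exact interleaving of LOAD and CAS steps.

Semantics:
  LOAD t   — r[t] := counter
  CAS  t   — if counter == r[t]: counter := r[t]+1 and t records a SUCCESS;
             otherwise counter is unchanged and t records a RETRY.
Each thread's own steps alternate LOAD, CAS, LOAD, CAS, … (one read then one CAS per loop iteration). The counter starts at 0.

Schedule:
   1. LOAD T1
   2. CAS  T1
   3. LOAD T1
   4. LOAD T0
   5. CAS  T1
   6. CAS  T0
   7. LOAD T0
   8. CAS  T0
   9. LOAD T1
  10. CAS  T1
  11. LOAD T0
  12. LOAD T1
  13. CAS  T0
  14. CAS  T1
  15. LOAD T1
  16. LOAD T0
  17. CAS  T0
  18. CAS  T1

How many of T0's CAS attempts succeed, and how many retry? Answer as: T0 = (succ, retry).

step 1: T1 LOAD ⇒ load; ctr=0 reg=0
step 2: T1 CAS ⇒ ok; ctr=1 reg=0
step 3: T1 LOAD ⇒ load; ctr=1 reg=1
step 4: T0 LOAD ⇒ load; ctr=1 reg=1
step 5: T1 CAS ⇒ ok; ctr=2 reg=1
step 6: T0 CAS ⇒ retry; ctr=2 reg=1
step 7: T0 LOAD ⇒ load; ctr=2 reg=2
step 8: T0 CAS ⇒ ok; ctr=3 reg=2
step 9: T1 LOAD ⇒ load; ctr=3 reg=3
step 10: T1 CAS ⇒ ok; ctr=4 reg=3
step 11: T0 LOAD ⇒ load; ctr=4 reg=4
step 12: T1 LOAD ⇒ load; ctr=4 reg=4
step 13: T0 CAS ⇒ ok; ctr=5 reg=4
step 14: T1 CAS ⇒ retry; ctr=5 reg=4
step 15: T1 LOAD ⇒ load; ctr=5 reg=5
step 16: T0 LOAD ⇒ load; ctr=5 reg=5
step 17: T0 CAS ⇒ ok; ctr=6 reg=5
step 18: T1 CAS ⇒ retry; ctr=6 reg=5

T0 = (3, 1)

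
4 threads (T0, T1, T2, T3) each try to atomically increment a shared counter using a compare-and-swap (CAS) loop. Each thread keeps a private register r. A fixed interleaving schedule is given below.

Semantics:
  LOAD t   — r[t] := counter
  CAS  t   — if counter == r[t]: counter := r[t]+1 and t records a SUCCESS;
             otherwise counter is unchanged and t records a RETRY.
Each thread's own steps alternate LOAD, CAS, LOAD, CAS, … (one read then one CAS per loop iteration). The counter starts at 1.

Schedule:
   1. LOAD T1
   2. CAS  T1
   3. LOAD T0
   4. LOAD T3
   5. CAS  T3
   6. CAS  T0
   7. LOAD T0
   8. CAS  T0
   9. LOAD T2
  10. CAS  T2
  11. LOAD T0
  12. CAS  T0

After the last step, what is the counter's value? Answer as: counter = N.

T1 LOAD — after: cnt=1, r=1 — load
T1 CAS — after: cnt=2, r=1 — ok
T0 LOAD — after: cnt=2, r=2 — load
T3 LOAD — after: cnt=2, r=2 — load
T3 CAS — after: cnt=3, r=2 — ok
T0 CAS — after: cnt=3, r=2 — retry
T0 LOAD — after: cnt=3, r=3 — load
T0 CAS — after: cnt=4, r=3 — ok
T2 LOAD — after: cnt=4, r=4 — load
T2 CAS — after: cnt=5, r=4 — ok
T0 LOAD — after: cnt=5, r=5 — load
T0 CAS — after: cnt=6, r=5 — ok

counter = 6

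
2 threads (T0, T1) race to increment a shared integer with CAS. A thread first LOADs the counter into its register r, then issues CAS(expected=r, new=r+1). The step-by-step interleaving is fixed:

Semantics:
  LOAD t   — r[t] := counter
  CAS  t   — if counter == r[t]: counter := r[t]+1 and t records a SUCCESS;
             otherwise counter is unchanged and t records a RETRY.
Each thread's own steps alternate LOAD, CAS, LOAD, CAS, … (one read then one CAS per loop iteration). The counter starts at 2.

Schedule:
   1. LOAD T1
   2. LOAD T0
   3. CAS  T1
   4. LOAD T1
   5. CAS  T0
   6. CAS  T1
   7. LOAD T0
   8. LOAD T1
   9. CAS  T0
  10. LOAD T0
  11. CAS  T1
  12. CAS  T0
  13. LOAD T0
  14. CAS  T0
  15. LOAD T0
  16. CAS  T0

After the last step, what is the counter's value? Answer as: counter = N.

counter = 8

[1] T1.load  rd  (counter 2, T1.r 2)
[2] T0.load  rd  (counter 2, T0.r 2)
[3] T1.cas  hit  (counter 3, T1.r 2)
[4] T1.load  rd  (counter 3, T1.r 3)
[5] T0.cas  miss  (counter 3, T0.r 2)
[6] T1.cas  hit  (counter 4, T1.r 3)
[7] T0.load  rd  (counter 4, T0.r 4)
[8] T1.load  rd  (counter 4, T1.r 4)
[9] T0.cas  hit  (counter 5, T0.r 4)
[10] T0.load  rd  (counter 5, T0.r 5)
[11] T1.cas  miss  (counter 5, T1.r 4)
[12] T0.cas  hit  (counter 6, T0.r 5)
[13] T0.load  rd  (counter 6, T0.r 6)
[14] T0.cas  hit  (counter 7, T0.r 6)
[15] T0.load  rd  (counter 7, T0.r 7)
[16] T0.cas  hit  (counter 8, T0.r 7)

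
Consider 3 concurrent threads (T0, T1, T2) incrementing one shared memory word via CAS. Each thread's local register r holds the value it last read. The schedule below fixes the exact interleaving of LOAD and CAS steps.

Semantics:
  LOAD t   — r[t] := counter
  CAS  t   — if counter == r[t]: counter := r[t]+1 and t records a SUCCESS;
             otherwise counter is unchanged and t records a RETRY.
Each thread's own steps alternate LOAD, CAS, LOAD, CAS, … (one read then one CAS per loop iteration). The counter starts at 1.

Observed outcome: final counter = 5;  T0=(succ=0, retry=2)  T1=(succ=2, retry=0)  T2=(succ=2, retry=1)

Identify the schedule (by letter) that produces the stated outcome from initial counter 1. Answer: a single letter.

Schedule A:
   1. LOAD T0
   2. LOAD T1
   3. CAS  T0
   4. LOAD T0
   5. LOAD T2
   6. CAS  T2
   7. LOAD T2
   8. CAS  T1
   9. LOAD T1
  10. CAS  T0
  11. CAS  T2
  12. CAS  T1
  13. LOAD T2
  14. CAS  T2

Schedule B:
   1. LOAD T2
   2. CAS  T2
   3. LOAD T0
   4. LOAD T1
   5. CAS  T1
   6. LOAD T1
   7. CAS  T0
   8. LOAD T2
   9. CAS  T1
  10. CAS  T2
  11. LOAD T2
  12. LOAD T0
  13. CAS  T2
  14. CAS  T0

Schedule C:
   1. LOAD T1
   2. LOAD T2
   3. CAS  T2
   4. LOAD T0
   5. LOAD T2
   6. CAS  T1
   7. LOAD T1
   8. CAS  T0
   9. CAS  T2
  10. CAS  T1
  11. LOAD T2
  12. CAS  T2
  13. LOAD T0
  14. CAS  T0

Run B:
#1 T2 reads 1
#2 T2 CAS(1→2) writes; counter now 2
#3 T0 reads 2
#4 T1 reads 2
#5 T1 CAS(2→3) writes; counter now 3
#6 T1 reads 3
#7 T0 CAS(2→3) fails; counter now 3
#8 T2 reads 3
#9 T1 CAS(3→4) writes; counter now 4
#10 T2 CAS(3→4) fails; counter now 4
#11 T2 reads 4
#12 T0 reads 4
#13 T2 CAS(4→5) writes; counter now 5
#14 T0 CAS(4→5) fails; counter now 5

B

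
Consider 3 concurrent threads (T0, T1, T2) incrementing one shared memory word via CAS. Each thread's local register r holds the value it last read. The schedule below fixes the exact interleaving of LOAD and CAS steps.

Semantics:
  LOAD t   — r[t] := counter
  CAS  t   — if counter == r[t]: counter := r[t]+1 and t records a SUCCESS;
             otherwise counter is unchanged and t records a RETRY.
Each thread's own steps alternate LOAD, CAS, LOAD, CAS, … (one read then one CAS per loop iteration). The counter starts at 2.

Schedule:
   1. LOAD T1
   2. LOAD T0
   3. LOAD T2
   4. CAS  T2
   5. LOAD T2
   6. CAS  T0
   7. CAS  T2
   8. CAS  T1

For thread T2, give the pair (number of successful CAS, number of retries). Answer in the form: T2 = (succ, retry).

T2 = (2, 0)

   1) LOAD T1:  M=2  r_T1=2
   2) LOAD T0:  M=2  r_T0=2
   3) LOAD T2:  M=2  r_T2=2
   4) CAS  T2:  M=3  r_T2=2 ✓
   5) LOAD T2:  M=3  r_T2=3
   6) CAS  T0:  M=3  r_T0=2 ✗
   7) CAS  T2:  M=4  r_T2=3 ✓
   8) CAS  T1:  M=4  r_T1=2 ✗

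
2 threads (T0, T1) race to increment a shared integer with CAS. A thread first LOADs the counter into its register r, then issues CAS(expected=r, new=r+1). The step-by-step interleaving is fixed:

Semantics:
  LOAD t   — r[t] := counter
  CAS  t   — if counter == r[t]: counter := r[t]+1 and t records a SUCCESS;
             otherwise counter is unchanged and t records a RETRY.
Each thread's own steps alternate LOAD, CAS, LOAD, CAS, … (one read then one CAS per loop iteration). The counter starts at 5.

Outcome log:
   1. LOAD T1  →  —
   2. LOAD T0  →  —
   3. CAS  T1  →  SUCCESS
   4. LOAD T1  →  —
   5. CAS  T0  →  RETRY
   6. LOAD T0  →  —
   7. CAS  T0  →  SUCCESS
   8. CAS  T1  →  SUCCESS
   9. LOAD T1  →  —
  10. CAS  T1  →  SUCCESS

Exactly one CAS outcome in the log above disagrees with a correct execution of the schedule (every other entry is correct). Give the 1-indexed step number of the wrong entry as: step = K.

step = 8

Correct run:
1. LOAD T1 → mem=5 r[T1]=5 [LOAD]
2. LOAD T0 → mem=5 r[T0]=5 [LOAD]
3. CAS T1 → mem=6 r[T1]=5 [OK]
4. LOAD T1 → mem=6 r[T1]=6 [LOAD]
5. CAS T0 → mem=6 r[T0]=5 [RETRY]
6. LOAD T0 → mem=6 r[T0]=6 [LOAD]
7. CAS T0 → mem=7 r[T0]=6 [OK]
8. CAS T1 → mem=7 r[T1]=6 [RETRY]
9. LOAD T1 → mem=7 r[T1]=7 [LOAD]
10. CAS T1 → mem=8 r[T1]=7 [OK]
Flip is step 8.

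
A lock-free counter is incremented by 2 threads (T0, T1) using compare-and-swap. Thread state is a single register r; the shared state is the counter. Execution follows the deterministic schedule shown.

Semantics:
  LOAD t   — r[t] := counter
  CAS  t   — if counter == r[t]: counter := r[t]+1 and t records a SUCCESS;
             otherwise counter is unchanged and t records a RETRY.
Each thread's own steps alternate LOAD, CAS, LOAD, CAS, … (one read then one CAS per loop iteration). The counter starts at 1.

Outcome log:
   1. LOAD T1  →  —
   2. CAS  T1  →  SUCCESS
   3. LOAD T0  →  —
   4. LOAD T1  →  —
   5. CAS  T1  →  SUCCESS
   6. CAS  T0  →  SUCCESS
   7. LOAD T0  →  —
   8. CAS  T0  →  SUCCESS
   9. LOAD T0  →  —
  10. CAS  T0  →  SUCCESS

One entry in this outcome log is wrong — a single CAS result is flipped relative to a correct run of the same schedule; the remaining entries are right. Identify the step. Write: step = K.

step = 6

Correct run:
#1 T1 reads 1
#2 T1 CAS(1→2) writes; counter now 2
#3 T0 reads 2
#4 T1 reads 2
#5 T1 CAS(2→3) writes; counter now 3
#6 T0 CAS(2→3) fails; counter now 3
#7 T0 reads 3
#8 T0 CAS(3→4) writes; counter now 4
#9 T0 reads 4
#10 T0 CAS(4→5) writes; counter now 5
Flip is step 6.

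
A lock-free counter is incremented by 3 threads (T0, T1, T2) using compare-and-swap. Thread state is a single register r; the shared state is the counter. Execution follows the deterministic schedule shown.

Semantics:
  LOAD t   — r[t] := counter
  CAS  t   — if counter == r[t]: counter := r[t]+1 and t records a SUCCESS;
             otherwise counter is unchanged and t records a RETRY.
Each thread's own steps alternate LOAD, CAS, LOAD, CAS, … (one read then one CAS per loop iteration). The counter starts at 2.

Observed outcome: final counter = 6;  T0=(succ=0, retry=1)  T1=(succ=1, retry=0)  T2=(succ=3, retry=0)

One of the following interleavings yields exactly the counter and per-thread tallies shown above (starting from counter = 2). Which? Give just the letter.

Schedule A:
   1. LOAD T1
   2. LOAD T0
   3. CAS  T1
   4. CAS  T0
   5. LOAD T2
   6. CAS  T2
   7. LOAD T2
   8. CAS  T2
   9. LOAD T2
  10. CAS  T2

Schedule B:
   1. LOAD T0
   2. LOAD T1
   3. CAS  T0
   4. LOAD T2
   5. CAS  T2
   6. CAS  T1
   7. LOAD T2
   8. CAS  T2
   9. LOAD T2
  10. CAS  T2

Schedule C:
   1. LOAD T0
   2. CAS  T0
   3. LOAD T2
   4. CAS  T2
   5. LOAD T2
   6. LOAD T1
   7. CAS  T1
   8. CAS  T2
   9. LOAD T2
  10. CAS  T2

A

Run A:
[1] T1.load  rd  (counter 2, T1.r 2)
[2] T0.load  rd  (counter 2, T0.r 2)
[3] T1.cas  hit  (counter 3, T1.r 2)
[4] T0.cas  miss  (counter 3, T0.r 2)
[5] T2.load  rd  (counter 3, T2.r 3)
[6] T2.cas  hit  (counter 4, T2.r 3)
[7] T2.load  rd  (counter 4, T2.r 4)
[8] T2.cas  hit  (counter 5, T2.r 4)
[9] T2.load  rd  (counter 5, T2.r 5)
[10] T2.cas  hit  (counter 6, T2.r 5)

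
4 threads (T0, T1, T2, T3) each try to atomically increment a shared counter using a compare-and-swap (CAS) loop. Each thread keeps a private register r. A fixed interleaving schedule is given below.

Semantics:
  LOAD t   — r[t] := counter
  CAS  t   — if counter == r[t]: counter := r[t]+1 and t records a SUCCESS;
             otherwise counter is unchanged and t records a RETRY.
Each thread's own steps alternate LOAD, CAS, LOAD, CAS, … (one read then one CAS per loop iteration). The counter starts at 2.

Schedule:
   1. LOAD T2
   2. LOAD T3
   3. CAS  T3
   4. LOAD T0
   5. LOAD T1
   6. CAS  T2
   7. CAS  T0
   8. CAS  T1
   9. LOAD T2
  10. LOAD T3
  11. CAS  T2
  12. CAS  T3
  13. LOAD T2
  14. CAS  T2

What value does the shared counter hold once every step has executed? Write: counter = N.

T2 LOAD — after: cnt=2, r=2 — load
T3 LOAD — after: cnt=2, r=2 — load
T3 CAS — after: cnt=3, r=2 — ok
T0 LOAD — after: cnt=3, r=3 — load
T1 LOAD — after: cnt=3, r=3 — load
T2 CAS — after: cnt=3, r=2 — retry
T0 CAS — after: cnt=4, r=3 — ok
T1 CAS — after: cnt=4, r=3 — retry
T2 LOAD — after: cnt=4, r=4 — load
T3 LOAD — after: cnt=4, r=4 — load
T2 CAS — after: cnt=5, r=4 — ok
T3 CAS — after: cnt=5, r=4 — retry
T2 LOAD — after: cnt=5, r=5 — load
T2 CAS — after: cnt=6, r=5 — ok

counter = 6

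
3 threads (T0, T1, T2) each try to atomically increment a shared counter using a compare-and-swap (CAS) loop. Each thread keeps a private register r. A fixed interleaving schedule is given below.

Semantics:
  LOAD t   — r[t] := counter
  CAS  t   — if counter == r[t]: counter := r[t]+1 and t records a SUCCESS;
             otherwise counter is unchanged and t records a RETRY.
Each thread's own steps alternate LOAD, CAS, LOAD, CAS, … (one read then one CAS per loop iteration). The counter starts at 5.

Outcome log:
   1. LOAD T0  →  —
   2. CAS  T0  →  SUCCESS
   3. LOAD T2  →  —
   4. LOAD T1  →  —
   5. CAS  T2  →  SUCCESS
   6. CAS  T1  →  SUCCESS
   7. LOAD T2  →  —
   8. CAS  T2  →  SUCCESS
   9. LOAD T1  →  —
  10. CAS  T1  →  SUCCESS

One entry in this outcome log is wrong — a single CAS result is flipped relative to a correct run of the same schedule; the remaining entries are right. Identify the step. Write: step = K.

Reference trace:
step 1: T0 LOAD ⇒ load; ctr=5 reg=5
step 2: T0 CAS ⇒ ok; ctr=6 reg=5
step 3: T2 LOAD ⇒ load; ctr=6 reg=6
step 4: T1 LOAD ⇒ load; ctr=6 reg=6
step 5: T2 CAS ⇒ ok; ctr=7 reg=6
step 6: T1 CAS ⇒ retry; ctr=7 reg=6
step 7: T2 LOAD ⇒ load; ctr=7 reg=7
step 8: T2 CAS ⇒ ok; ctr=8 reg=7
step 9: T1 LOAD ⇒ load; ctr=8 reg=8
step 10: T1 CAS ⇒ ok; ctr=9 reg=8
Log disagrees first at step 6.

step = 6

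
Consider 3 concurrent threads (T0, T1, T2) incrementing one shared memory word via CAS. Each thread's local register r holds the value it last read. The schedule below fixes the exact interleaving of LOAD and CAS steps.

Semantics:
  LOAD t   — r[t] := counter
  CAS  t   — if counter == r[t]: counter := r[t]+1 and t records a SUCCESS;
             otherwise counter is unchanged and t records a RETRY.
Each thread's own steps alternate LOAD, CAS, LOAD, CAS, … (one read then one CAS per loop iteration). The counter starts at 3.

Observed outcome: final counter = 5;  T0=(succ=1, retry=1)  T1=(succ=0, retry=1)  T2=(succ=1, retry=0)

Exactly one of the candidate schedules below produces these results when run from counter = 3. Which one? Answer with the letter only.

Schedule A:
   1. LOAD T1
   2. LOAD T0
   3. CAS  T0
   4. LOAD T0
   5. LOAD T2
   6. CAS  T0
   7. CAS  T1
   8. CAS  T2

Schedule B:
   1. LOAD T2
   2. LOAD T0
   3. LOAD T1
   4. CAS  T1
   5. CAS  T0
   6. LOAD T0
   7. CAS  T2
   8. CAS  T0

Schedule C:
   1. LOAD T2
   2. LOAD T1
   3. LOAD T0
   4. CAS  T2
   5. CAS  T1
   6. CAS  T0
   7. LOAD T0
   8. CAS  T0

C

Tracing schedule C:
T2 LOAD — after: cnt=3, r=3 — load
T1 LOAD — after: cnt=3, r=3 — load
T0 LOAD — after: cnt=3, r=3 — load
T2 CAS — after: cnt=4, r=3 — ok
T1 CAS — after: cnt=4, r=3 — retry
T0 CAS — after: cnt=4, r=3 — retry
T0 LOAD — after: cnt=4, r=4 — load
T0 CAS — after: cnt=5, r=4 — ok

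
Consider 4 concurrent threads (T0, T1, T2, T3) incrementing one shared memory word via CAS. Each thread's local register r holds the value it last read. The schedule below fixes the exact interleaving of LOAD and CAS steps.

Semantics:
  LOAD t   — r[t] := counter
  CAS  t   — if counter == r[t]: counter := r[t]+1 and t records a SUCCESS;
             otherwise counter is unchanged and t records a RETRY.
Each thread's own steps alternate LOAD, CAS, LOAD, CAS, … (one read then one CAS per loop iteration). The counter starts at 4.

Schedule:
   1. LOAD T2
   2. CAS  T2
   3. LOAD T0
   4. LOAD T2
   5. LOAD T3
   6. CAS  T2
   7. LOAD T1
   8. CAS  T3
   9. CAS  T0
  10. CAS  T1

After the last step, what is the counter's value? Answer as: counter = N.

[1] T2.load  rd  (counter 4, T2.r 4)
[2] T2.cas  hit  (counter 5, T2.r 4)
[3] T0.load  rd  (counter 5, T0.r 5)
[4] T2.load  rd  (counter 5, T2.r 5)
[5] T3.load  rd  (counter 5, T3.r 5)
[6] T2.cas  hit  (counter 6, T2.r 5)
[7] T1.load  rd  (counter 6, T1.r 6)
[8] T3.cas  miss  (counter 6, T3.r 5)
[9] T0.cas  miss  (counter 6, T0.r 5)
[10] T1.cas  hit  (counter 7, T1.r 6)

counter = 7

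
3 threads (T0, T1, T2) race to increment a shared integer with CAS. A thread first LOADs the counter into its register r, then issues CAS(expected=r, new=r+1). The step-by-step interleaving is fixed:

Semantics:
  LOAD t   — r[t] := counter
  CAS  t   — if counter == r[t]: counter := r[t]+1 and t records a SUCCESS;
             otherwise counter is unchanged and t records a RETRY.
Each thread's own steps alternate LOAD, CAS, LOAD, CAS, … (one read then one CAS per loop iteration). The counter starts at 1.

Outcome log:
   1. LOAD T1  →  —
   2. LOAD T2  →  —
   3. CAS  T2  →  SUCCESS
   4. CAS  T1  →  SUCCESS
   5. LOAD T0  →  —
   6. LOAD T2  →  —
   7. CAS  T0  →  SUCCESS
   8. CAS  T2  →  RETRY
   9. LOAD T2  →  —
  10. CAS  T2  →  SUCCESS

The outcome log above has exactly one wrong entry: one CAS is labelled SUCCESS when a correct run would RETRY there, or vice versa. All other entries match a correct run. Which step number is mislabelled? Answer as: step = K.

Reference trace:
1. LOAD T1 → mem=1 r[T1]=1 [LOAD]
2. LOAD T2 → mem=1 r[T2]=1 [LOAD]
3. CAS T2 → mem=2 r[T2]=1 [OK]
4. CAS T1 → mem=2 r[T1]=1 [RETRY]
5. LOAD T0 → mem=2 r[T0]=2 [LOAD]
6. LOAD T2 → mem=2 r[T2]=2 [LOAD]
7. CAS T0 → mem=3 r[T0]=2 [OK]
8. CAS T2 → mem=3 r[T2]=2 [RETRY]
9. LOAD T2 → mem=3 r[T2]=3 [LOAD]
10. CAS T2 → mem=4 r[T2]=3 [OK]
Mismatch at 4.

step = 4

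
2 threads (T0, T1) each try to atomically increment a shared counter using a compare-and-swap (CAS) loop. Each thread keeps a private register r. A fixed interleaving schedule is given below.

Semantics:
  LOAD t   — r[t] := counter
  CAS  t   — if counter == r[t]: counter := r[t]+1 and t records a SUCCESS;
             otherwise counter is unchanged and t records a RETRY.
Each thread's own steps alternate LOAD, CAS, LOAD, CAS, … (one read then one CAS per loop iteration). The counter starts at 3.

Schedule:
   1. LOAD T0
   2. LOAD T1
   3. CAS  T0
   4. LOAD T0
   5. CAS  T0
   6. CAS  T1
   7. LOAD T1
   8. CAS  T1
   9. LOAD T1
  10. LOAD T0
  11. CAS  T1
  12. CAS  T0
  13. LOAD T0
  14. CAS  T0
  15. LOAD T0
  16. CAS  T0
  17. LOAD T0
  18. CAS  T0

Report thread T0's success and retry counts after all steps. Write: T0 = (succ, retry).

#1 T0 reads 3
#2 T1 reads 3
#3 T0 CAS(3→4) writes; counter now 4
#4 T0 reads 4
#5 T0 CAS(4→5) writes; counter now 5
#6 T1 CAS(3→4) fails; counter now 5
#7 T1 reads 5
#8 T1 CAS(5→6) writes; counter now 6
#9 T1 reads 6
#10 T0 reads 6
#11 T1 CAS(6→7) writes; counter now 7
#12 T0 CAS(6→7) fails; counter now 7
#13 T0 reads 7
#14 T0 CAS(7→8) writes; counter now 8
#15 T0 reads 8
#16 T0 CAS(8→9) writes; counter now 9
#17 T0 reads 9
#18 T0 CAS(9→10) writes; counter now 10

T0 = (5, 1)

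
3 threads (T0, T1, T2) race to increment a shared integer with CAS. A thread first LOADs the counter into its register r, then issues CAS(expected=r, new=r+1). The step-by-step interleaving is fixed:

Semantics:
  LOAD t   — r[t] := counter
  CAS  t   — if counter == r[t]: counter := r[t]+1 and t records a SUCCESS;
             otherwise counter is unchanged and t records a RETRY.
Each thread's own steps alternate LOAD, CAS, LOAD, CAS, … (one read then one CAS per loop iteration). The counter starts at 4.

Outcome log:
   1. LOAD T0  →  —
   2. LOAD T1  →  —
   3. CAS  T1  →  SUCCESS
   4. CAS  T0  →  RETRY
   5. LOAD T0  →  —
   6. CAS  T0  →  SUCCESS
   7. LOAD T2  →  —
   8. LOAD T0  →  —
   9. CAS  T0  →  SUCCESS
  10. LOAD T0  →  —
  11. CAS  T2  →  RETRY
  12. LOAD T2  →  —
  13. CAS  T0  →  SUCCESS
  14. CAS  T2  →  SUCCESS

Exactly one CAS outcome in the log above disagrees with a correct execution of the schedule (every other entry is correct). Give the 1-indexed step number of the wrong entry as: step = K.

step = 14

Re-executing:
   1) LOAD T0:  M=4  r_T0=4
   2) LOAD T1:  M=4  r_T1=4
   3) CAS  T1:  M=5  r_T1=4 ✓
   4) CAS  T0:  M=5  r_T0=4 ✗
   5) LOAD T0:  M=5  r_T0=5
   6) CAS  T0:  M=6  r_T0=5 ✓
   7) LOAD T2:  M=6  r_T2=6
   8) LOAD T0:  M=6  r_T0=6
   9) CAS  T0:  M=7  r_T0=6 ✓
  10) LOAD T0:  M=7  r_T0=7
  11) CAS  T2:  M=7  r_T2=6 ✗
  12) LOAD T2:  M=7  r_T2=7
  13) CAS  T0:  M=8  r_T0=7 ✓
  14) CAS  T2:  M=8  r_T2=7 ✗
Flip is step 14.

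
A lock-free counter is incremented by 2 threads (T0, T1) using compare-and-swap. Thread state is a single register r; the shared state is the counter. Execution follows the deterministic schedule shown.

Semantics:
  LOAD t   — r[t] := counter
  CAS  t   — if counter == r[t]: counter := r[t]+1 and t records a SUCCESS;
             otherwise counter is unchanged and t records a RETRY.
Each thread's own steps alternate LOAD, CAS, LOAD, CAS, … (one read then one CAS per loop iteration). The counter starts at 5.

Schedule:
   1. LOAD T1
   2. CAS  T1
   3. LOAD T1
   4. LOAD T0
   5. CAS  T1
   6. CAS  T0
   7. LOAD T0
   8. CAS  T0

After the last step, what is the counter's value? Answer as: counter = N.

#1 T1 reads 5
#2 T1 CAS(5→6) writes; counter now 6
#3 T1 reads 6
#4 T0 reads 6
#5 T1 CAS(6→7) writes; counter now 7
#6 T0 CAS(6→7) fails; counter now 7
#7 T0 reads 7
#8 T0 CAS(7→8) writes; counter now 8

counter = 8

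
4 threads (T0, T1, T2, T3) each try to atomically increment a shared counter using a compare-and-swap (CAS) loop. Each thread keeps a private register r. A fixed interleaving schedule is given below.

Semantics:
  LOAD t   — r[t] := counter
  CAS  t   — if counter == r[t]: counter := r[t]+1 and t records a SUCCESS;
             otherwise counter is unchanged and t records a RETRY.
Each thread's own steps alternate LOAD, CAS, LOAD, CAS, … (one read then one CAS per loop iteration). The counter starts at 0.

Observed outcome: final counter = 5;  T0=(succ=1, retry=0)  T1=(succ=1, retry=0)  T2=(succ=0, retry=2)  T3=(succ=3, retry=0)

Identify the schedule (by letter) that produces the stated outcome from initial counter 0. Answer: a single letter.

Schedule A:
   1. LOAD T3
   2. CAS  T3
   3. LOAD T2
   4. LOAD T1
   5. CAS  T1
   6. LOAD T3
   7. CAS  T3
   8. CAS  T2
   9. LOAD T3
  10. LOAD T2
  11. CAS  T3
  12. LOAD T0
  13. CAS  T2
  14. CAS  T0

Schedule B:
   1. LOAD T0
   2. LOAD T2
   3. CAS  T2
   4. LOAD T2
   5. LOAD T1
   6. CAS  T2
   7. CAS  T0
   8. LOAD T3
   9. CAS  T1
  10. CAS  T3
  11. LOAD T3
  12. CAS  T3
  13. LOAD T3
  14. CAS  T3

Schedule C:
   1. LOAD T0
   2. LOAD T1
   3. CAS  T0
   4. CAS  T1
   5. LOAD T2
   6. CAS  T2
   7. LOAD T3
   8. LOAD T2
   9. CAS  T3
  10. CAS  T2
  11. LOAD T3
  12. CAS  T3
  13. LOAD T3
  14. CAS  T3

Tracing schedule A:
T3 LOAD — after: cnt=0, r=0 — load
T3 CAS — after: cnt=1, r=0 — ok
T2 LOAD — after: cnt=1, r=1 — load
T1 LOAD — after: cnt=1, r=1 — load
T1 CAS — after: cnt=2, r=1 — ok
T3 LOAD — after: cnt=2, r=2 — load
T3 CAS — after: cnt=3, r=2 — ok
T2 CAS — after: cnt=3, r=1 — retry
T3 LOAD — after: cnt=3, r=3 — load
T2 LOAD — after: cnt=3, r=3 — load
T3 CAS — after: cnt=4, r=3 — ok
T0 LOAD — after: cnt=4, r=4 — load
T2 CAS — after: cnt=4, r=3 — retry
T0 CAS — after: cnt=5, r=4 — ok

A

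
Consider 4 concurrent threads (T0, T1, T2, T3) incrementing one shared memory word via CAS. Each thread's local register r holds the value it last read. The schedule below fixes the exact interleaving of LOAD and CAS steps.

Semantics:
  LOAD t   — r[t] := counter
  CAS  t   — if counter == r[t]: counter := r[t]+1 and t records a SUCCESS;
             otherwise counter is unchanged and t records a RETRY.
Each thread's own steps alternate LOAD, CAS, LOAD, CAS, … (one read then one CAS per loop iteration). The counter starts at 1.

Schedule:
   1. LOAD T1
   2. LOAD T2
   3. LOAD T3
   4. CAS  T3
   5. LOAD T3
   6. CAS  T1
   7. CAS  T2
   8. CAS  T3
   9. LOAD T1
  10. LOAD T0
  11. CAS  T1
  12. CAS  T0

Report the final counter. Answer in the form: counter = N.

counter = 4

step 1: T1 LOAD ⇒ load; ctr=1 reg=1
step 2: T2 LOAD ⇒ load; ctr=1 reg=1
step 3: T3 LOAD ⇒ load; ctr=1 reg=1
step 4: T3 CAS ⇒ ok; ctr=2 reg=1
step 5: T3 LOAD ⇒ load; ctr=2 reg=2
step 6: T1 CAS ⇒ retry; ctr=2 reg=1
step 7: T2 CAS ⇒ retry; ctr=2 reg=1
step 8: T3 CAS ⇒ ok; ctr=3 reg=2
step 9: T1 LOAD ⇒ load; ctr=3 reg=3
step 10: T0 LOAD ⇒ load; ctr=3 reg=3
step 11: T1 CAS ⇒ ok; ctr=4 reg=3
step 12: T0 CAS ⇒ retry; ctr=4 reg=3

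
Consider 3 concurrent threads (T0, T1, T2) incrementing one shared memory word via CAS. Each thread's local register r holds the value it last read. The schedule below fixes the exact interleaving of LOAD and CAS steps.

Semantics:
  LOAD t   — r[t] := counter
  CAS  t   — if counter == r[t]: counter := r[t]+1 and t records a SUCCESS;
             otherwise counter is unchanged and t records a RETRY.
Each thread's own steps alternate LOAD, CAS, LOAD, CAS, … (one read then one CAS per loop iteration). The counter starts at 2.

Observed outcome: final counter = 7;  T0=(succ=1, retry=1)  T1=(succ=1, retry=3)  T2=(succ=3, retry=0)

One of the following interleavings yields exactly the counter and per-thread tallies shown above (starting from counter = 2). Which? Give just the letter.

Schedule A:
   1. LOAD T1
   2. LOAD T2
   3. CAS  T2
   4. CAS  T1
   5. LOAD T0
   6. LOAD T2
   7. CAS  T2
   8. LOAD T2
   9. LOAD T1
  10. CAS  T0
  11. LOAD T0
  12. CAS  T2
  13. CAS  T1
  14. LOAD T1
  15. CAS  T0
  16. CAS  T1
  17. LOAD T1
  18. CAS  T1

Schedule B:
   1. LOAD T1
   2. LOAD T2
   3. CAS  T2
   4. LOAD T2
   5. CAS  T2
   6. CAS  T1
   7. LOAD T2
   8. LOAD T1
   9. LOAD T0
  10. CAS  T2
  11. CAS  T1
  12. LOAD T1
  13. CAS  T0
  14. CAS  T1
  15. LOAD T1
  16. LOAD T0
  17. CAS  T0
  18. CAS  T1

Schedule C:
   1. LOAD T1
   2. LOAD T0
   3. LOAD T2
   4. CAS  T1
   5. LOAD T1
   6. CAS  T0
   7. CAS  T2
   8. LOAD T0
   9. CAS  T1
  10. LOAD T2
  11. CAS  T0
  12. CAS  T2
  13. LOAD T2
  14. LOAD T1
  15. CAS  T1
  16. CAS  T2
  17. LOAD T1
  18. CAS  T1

Tracing schedule B:
T1 LOAD — after: cnt=2, r=2 — load
T2 LOAD — after: cnt=2, r=2 — load
T2 CAS — after: cnt=3, r=2 — ok
T2 LOAD — after: cnt=3, r=3 — load
T2 CAS — after: cnt=4, r=3 — ok
T1 CAS — after: cnt=4, r=2 — retry
T2 LOAD — after: cnt=4, r=4 — load
T1 LOAD — after: cnt=4, r=4 — load
T0 LOAD — after: cnt=4, r=4 — load
T2 CAS — after: cnt=5, r=4 — ok
T1 CAS — after: cnt=5, r=4 — retry
T1 LOAD — after: cnt=5, r=5 — load
T0 CAS — after: cnt=5, r=4 — retry
T1 CAS — after: cnt=6, r=5 — ok
T1 LOAD — after: cnt=6, r=6 — load
T0 LOAD — after: cnt=6, r=6 — load
T0 CAS — after: cnt=7, r=6 — ok
T1 CAS — after: cnt=7, r=6 — retry

B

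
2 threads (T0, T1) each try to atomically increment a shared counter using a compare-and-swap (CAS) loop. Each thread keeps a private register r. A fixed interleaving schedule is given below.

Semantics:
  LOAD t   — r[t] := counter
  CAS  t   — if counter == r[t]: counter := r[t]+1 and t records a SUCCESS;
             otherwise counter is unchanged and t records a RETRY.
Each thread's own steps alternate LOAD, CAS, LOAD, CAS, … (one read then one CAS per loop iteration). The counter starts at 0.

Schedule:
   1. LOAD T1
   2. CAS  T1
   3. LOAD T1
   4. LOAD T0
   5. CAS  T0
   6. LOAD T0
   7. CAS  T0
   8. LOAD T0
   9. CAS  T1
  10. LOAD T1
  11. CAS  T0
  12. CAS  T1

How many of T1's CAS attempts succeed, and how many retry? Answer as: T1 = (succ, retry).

[1] T1.load  rd  (counter 0, T1.r 0)
[2] T1.cas  hit  (counter 1, T1.r 0)
[3] T1.load  rd  (counter 1, T1.r 1)
[4] T0.load  rd  (counter 1, T0.r 1)
[5] T0.cas  hit  (counter 2, T0.r 1)
[6] T0.load  rd  (counter 2, T0.r 2)
[7] T0.cas  hit  (counter 3, T0.r 2)
[8] T0.load  rd  (counter 3, T0.r 3)
[9] T1.cas  miss  (counter 3, T1.r 1)
[10] T1.load  rd  (counter 3, T1.r 3)
[11] T0.cas  hit  (counter 4, T0.r 3)
[12] T1.cas  miss  (counter 4, T1.r 3)

T1 = (1, 2)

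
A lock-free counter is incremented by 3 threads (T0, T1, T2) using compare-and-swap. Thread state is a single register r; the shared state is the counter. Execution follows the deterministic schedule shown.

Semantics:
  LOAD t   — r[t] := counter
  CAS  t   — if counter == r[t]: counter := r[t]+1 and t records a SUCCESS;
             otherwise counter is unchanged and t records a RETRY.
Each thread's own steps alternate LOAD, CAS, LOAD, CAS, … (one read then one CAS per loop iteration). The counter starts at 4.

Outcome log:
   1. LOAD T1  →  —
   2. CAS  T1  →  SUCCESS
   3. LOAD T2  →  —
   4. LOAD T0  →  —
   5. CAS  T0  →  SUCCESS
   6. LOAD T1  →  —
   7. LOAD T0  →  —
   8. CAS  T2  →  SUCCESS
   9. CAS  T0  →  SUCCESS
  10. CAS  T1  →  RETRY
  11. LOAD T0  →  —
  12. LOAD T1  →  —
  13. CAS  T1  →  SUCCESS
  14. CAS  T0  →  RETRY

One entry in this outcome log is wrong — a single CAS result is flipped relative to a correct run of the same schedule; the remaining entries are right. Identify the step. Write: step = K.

step = 8

Reference trace:
#1 T1 reads 4
#2 T1 CAS(4→5) writes; counter now 5
#3 T2 reads 5
#4 T0 reads 5
#5 T0 CAS(5→6) writes; counter now 6
#6 T1 reads 6
#7 T0 reads 6
#8 T2 CAS(5→6) fails; counter now 6
#9 T0 CAS(6→7) writes; counter now 7
#10 T1 CAS(6→7) fails; counter now 7
#11 T0 reads 7
#12 T1 reads 7
#13 T1 CAS(7→8) writes; counter now 8
#14 T0 CAS(7→8) fails; counter now 8
Log disagrees first at step 8.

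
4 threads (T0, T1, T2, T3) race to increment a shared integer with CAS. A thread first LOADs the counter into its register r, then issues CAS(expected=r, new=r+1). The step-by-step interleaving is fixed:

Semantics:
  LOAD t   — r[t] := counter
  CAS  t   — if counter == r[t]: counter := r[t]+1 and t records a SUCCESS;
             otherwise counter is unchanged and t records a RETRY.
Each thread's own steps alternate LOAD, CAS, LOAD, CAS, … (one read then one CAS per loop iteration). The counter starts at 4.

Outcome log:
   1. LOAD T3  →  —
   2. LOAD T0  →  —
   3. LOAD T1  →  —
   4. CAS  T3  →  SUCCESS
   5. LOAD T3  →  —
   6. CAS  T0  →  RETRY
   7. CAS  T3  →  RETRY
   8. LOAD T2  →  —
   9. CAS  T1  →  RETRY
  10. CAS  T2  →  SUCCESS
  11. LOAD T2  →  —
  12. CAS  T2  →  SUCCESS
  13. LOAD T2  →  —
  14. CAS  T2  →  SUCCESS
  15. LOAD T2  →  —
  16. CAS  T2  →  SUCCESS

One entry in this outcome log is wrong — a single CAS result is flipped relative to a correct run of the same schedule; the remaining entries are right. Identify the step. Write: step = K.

step = 7

Reference trace:
#1 T3 reads 4
#2 T0 reads 4
#3 T1 reads 4
#4 T3 CAS(4→5) writes; counter now 5
#5 T3 reads 5
#6 T0 CAS(4→5) fails; counter now 5
#7 T3 CAS(5→6) writes; counter now 6
#8 T2 reads 6
#9 T1 CAS(4→5) fails; counter now 6
#10 T2 CAS(6→7) writes; counter now 7
#11 T2 reads 7
#12 T2 CAS(7→8) writes; counter now 8
#13 T2 reads 8
#14 T2 CAS(8→9) writes; counter now 9
#15 T2 reads 9
#16 T2 CAS(9→10) writes; counter now 10
Mismatch at 7.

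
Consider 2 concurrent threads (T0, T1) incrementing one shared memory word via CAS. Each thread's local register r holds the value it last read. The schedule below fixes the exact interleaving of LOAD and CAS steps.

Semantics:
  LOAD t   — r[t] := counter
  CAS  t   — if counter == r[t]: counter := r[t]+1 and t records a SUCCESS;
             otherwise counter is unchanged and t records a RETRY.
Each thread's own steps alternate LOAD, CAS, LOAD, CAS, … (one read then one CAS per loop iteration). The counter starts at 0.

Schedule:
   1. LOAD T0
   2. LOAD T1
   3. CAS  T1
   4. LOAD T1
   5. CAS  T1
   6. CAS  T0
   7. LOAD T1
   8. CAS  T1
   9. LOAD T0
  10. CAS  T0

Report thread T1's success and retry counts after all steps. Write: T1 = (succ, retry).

   1) LOAD T0:  M=0  r_T0=0
   2) LOAD T1:  M=0  r_T1=0
   3) CAS  T1:  M=1  r_T1=0 ✓
   4) LOAD T1:  M=1  r_T1=1
   5) CAS  T1:  M=2  r_T1=1 ✓
   6) CAS  T0:  M=2  r_T0=0 ✗
   7) LOAD T1:  M=2  r_T1=2
   8) CAS  T1:  M=3  r_T1=2 ✓
   9) LOAD T0:  M=3  r_T0=3
  10) CAS  T0:  M=4  r_T0=3 ✓

T1 = (3, 0)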